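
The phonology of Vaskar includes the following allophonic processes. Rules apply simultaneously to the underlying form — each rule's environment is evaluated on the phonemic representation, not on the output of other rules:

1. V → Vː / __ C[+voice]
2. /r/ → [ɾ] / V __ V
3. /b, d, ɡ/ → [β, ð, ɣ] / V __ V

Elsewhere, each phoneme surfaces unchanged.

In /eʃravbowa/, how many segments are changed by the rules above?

Segments that undergo a rule: /a/ → [aː] (rule 1); /o/ → [oː] (rule 1).
All other segments surface unchanged.

2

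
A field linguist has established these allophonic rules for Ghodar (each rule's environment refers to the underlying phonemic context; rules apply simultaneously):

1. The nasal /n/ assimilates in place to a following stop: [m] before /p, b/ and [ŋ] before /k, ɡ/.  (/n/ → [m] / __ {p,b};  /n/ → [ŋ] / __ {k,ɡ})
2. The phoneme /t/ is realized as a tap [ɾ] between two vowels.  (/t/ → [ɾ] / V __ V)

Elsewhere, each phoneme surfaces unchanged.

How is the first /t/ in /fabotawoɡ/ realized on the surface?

Rule 2 applies to /t/ (between /o/ and /a/: between two vowels) → [ɾ].

[ɾ]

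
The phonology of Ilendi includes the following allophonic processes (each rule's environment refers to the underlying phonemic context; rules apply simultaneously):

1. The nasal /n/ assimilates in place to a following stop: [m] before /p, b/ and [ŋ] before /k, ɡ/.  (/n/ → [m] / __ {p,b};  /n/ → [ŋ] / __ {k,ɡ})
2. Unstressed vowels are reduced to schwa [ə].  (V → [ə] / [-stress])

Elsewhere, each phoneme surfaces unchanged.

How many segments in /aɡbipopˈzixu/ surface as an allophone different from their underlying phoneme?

Segments that undergo a rule: /a/ → [ə] (rule 2); /i/ → [ə] (rule 2); /o/ → [ə] (rule 2); /u/ → [ə] (rule 2).
All other segments surface unchanged.

4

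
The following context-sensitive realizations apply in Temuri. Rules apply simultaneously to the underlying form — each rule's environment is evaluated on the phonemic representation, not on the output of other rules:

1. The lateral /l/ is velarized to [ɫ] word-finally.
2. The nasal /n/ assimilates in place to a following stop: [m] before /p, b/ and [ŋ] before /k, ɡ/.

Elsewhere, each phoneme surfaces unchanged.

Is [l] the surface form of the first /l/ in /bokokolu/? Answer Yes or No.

/l/ (between /o/ and /u/) fails the environment for rule 1, so it stays [l].
The actual realization is [l], which matches [l].

Yes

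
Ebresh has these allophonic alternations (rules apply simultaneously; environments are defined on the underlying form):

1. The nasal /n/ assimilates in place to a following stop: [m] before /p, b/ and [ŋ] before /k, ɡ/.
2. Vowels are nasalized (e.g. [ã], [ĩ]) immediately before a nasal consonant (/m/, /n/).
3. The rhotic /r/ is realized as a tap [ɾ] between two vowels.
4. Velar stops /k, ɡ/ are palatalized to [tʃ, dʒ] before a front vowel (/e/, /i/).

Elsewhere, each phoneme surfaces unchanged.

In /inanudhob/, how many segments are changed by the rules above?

2

Segments that undergo a rule: /i/ → [ĩ] (rule 2); /a/ → [ã] (rule 2).
All other segments surface unchanged.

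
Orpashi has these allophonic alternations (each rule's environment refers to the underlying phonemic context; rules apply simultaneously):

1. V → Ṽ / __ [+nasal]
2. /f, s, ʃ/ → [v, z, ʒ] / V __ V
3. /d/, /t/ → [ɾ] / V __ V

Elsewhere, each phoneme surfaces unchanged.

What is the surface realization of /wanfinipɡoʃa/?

[wãnfĩnipɡoʒa]

/w/ — not in any rule's target class → [w].
/a/ meets the environment for rule 1 (before a nasal consonant) → [ã].
/n/ (between /a/ and /f/) is unaffected → [n].
/f/ (between /n/ and /i/): rule 2 targets it, but not between two vowels → unchanged [f].
/i/ (between /f/ and /n/): before a nasal consonant, so rule 1 applies → [ĩ].
/n/ (between /i/ and /i/) is unaffected → [n].
/i/ (between /n/ and /p/) is in the target of rule 1 but the environment (before a nasal consonant) is not met → [i].
/p/ stays [p].
/ɡ/ stays [ɡ].
/o/ (between /ɡ/ and /ʃ/) fails the environment for rule 1, so it stays [o].
Rule 2 applies to /ʃ/ (between /o/ and /a/: between two vowels) → [ʒ].
/a/ (word-final) is in the target of rule 1 but the environment (before a nasal consonant) is not met → [a].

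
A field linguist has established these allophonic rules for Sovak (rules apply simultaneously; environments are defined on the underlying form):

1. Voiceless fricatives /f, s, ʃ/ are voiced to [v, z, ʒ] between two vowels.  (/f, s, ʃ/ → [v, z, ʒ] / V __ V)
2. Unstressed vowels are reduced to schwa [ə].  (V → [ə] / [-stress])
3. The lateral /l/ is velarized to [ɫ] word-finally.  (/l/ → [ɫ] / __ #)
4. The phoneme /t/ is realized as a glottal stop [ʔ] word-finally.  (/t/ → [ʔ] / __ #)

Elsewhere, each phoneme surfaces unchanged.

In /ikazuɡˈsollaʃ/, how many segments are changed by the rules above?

4

Segments that undergo a rule: /i/ → [ə] (rule 2); /a/ → [ə] (rule 2); /u/ → [ə] (rule 2); /a/ → [ə] (rule 2).
All other segments surface unchanged.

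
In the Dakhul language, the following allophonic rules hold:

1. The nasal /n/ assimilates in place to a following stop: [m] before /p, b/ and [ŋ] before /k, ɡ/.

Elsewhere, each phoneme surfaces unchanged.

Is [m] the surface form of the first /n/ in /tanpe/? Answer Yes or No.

/n/ meets the environment for rule 1 (before a labial or velar stop) → [m].
The actual realization is [m], which matches [m].

Yes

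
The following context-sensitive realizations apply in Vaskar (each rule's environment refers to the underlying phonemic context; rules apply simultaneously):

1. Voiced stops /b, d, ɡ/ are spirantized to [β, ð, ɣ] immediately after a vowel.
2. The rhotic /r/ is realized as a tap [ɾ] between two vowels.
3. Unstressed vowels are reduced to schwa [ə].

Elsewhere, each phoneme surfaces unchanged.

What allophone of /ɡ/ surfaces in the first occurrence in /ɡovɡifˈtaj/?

[ɡ]

/ɡ/ (word-initial) is in the target of rule 1 but the environment (immediately after a vowel) is not met → [ɡ].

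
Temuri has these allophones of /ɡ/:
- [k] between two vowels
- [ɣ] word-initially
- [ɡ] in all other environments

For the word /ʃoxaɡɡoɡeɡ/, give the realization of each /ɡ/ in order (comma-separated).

[ɡ], [ɡ], [k], [ɡ]

Occurrence 1 (position 5): no conditioning environment matches → elsewhere allophone [ɡ].
Occurrence 2 (position 6): no conditioning environment matches → elsewhere allophone [ɡ].
Occurrence 3 (position 8): between two vowels → [k].
Occurrence 4 (position 10): no conditioning environment matches → elsewhere allophone [ɡ].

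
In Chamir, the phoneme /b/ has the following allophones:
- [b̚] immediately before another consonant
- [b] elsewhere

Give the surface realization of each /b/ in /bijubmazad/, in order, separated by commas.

[b], [b̚]

Occurrence 1 (position 1): no conditioning environment matches → elsewhere allophone [b].
Occurrence 2 (position 5): immediately before another consonant → [b̚].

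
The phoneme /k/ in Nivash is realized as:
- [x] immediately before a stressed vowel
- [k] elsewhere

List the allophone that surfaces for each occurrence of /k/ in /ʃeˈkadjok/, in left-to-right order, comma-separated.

[x], [k]

Occurrence 1 (position 3): immediately before a stressed vowel → [x].
Occurrence 2 (position 8): no conditioning environment matches → elsewhere allophone [k].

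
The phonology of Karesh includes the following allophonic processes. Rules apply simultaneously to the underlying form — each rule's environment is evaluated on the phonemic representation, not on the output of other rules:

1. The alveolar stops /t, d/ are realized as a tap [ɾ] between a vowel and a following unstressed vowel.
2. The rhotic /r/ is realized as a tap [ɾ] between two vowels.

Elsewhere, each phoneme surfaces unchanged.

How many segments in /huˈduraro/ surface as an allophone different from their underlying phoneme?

Segments that undergo a rule: /r/ → [ɾ] (rule 2); /r/ → [ɾ] (rule 2).
All other segments surface unchanged.

2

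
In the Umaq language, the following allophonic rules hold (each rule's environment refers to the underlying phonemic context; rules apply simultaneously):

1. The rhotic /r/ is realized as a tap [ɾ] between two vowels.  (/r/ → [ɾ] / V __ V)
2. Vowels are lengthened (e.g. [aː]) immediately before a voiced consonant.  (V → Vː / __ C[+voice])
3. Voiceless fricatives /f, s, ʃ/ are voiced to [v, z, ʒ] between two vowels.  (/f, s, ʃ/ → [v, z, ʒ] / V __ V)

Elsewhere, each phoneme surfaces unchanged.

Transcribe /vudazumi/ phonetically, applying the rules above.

/v/ — not in any rule's target class → [v].
/u/ meets the environment for rule 2 (before a voiced consonant) → [uː].
/d/ stays [d].
/a/ (between /d/ and /z/): before a voiced consonant, so rule 2 applies → [aː].
/z/ (between /a/ and /u/) is unaffected → [z].
Rule 2 applies to /u/ (between /z/ and /m/: before a voiced consonant) → [uː].
/m/ (between /u/ and /i/) is unaffected → [m].
/i/ — word-final; rule 2 does not apply here → [i].

[vuːdaːzuːmi]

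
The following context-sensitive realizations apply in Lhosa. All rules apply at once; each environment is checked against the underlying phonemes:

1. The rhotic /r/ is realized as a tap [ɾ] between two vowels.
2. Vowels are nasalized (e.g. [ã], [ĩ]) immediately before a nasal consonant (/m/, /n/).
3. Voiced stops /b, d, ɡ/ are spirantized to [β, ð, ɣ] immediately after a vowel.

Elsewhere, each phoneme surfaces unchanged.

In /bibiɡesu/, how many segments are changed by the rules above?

2

Segments that undergo a rule: /b/ → [β] (rule 3); /ɡ/ → [ɣ] (rule 3).
All other segments surface unchanged.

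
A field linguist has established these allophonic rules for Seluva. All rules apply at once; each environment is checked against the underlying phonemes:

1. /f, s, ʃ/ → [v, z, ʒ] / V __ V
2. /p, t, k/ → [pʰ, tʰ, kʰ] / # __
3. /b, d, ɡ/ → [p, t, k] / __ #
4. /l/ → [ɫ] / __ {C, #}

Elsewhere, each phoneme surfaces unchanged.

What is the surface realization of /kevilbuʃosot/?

Rule 2 applies to /k/ (word-initial: word-initially) → [kʰ].
/e/ — not in any rule's target class → [e].
/v/ (between /e/ and /i/) is unaffected → [v].
/i/ (between /v/ and /l/): no rule targets it → [i].
/l/ (between /i/ and /b/): word-finally or immediately before a consonant, so rule 4 applies → [ɫ].
/b/ (between /l/ and /u/) fails the environment for rule 3, so it stays [b].
/u/ stays [u].
/ʃ/ (between /u/ and /o/) occurs between two vowels → [ʒ] by rule 1.
/o/ (between /ʃ/ and /s/) is unaffected → [o].
/s/ meets the environment for rule 1 (between two vowels) → [z].
/o/ (between /s/ and /t/) is unaffected → [o].
/t/ (word-final) fails the environment for rule 2, so it stays [t].

[kʰeviɫbuʒozot]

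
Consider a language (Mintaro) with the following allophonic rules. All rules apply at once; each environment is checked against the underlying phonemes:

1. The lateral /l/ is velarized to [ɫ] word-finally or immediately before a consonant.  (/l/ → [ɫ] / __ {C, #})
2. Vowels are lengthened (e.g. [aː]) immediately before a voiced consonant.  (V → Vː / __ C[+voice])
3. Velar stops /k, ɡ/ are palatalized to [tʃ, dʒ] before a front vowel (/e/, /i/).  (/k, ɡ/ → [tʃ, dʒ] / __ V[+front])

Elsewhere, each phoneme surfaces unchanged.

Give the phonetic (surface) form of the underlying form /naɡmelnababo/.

[naːɡmeːɫnaːbaːbo]

/n/ stays [n].
Rule 2 applies to /a/ (between /n/ and /ɡ/: before a voiced consonant) → [aː].
/ɡ/ (between /a/ and /m/): rule 3 targets it, but not before a front vowel → unchanged [ɡ].
/m/ — not in any rule's target class → [m].
/e/ (between /m/ and /l/): before a voiced consonant, so rule 2 applies → [eː].
/l/ (between /e/ and /n/): word-finally or immediately before a consonant, so rule 1 applies → [ɫ].
/n/ stays [n].
/a/ — between /n/ and /b/, before a voiced consonant — surfaces as [aː] (rule 2).
/b/ (between /a/ and /a/): no rule targets it → [b].
/a/ — between /b/ and /b/, before a voiced consonant — surfaces as [aː] (rule 2).
/b/ stays [b].
/o/ — word-final; rule 2 does not apply here → [o].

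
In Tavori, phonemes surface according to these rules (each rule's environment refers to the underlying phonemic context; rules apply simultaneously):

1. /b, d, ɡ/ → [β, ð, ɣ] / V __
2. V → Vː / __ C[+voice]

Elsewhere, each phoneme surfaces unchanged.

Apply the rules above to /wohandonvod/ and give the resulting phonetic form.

/w/ (word-initial) is unaffected → [w].
/o/ (between /w/ and /h/): rule 2 targets it, but not before a voiced consonant → unchanged [o].
/h/ — not in any rule's target class → [h].
Rule 2 applies to /a/ (between /h/ and /n/: before a voiced consonant) → [aː].
/n/ — not in any rule's target class → [n].
/d/ (between /n/ and /o/) is in the target of rule 1 but the environment (immediately after a vowel) is not met → [d].
/o/ (between /d/ and /n/) occurs before a voiced consonant → [oː] by rule 2.
/n/ (between /o/ and /v/): no rule targets it → [n].
/v/ — not in any rule's target class → [v].
Rule 2 applies to /o/ (between /v/ and /d/: before a voiced consonant) → [oː].
/d/ (word-final) occurs immediately after a vowel → [ð] by rule 1.

[wohaːndoːnvoːð]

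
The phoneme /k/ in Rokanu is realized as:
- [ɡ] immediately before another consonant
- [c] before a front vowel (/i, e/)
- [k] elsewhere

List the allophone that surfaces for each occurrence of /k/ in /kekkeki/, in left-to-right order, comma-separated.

[c], [ɡ], [c], [c]

Occurrence 1 (position 1): before a front vowel (/i, e/) → [c].
Occurrence 2 (position 3): immediately before another consonant → [ɡ].
Occurrence 3 (position 4): before a front vowel (/i, e/) → [c].
Occurrence 4 (position 6): before a front vowel (/i, e/) → [c].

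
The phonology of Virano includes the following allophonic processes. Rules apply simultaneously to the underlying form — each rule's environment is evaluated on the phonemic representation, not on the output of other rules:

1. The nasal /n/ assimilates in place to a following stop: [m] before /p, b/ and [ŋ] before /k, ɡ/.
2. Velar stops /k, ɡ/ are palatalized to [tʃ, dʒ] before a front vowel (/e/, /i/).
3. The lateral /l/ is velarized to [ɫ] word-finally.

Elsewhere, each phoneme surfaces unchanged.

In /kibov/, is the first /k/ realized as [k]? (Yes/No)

/k/ (word-initial) occurs before a front vowel → [tʃ] by rule 2.
The actual realization is [tʃ], not [k].

No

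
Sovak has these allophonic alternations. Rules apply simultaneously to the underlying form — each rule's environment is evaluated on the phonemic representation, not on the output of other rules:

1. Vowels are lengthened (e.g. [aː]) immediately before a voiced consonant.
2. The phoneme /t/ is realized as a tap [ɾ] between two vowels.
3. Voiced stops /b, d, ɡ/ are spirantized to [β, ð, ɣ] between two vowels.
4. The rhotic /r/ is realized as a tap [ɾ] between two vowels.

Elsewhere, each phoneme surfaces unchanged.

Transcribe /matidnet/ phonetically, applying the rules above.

/m/ — not in any rule's target class → [m].
/a/ — between /m/ and /t/; rule 1 does not apply here → [a].
/t/ (between /a/ and /i/) occurs between two vowels → [ɾ] by rule 2.
/i/ (between /t/ and /d/) occurs before a voiced consonant → [iː] by rule 1.
/d/ (between /i/ and /n/) fails the environment for rule 3, so it stays [d].
/n/ stays [n].
/e/ (between /n/ and /t/) fails the environment for rule 1, so it stays [e].
/t/ (word-final) fails the environment for rule 2, so it stays [t].

[maɾiːdnet]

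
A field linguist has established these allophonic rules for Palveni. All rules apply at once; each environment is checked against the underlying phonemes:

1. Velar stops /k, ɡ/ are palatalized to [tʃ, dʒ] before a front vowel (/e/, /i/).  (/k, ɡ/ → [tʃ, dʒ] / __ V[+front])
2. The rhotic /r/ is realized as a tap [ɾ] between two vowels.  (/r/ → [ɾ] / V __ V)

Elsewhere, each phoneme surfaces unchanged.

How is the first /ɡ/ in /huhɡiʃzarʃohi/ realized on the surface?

/ɡ/ — between /h/ and /i/, before a front vowel — surfaces as [dʒ] (rule 1).

[dʒ]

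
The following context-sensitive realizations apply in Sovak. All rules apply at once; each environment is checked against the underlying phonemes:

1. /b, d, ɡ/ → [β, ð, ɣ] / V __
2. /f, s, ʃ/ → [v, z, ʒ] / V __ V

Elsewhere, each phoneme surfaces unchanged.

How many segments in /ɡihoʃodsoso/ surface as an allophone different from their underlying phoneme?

3

Segments that undergo a rule: /ʃ/ → [ʒ] (rule 2); /d/ → [ð] (rule 1); /s/ → [z] (rule 2).
All other segments surface unchanged.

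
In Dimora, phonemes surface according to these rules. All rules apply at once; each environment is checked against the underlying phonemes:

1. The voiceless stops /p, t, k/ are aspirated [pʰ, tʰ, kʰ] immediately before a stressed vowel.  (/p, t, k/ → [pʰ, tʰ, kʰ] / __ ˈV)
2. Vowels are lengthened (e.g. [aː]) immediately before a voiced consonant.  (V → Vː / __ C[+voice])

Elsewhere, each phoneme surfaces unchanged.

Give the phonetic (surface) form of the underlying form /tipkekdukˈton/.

/t/ (word-initial) is in the target of rule 1 but the environment (immediately before a stressed vowel) is not met → [t].
/i/ (between /t/ and /p/) is in the target of rule 2 but the environment (before a voiced consonant) is not met → [i].
/p/ — between /i/ and /k/; rule 1 does not apply here → [p].
/k/ (between /p/ and /e/): rule 1 targets it, but not immediately before a stressed vowel → unchanged [k].
/e/ (between /k/ and /k/): rule 2 targets it, but not before a voiced consonant → unchanged [e].
/k/ (between /e/ and /d/) fails the environment for rule 1, so it stays [k].
/d/ (between /k/ and /u/): no rule targets it → [d].
/u/ (between /d/ and /k/) fails the environment for rule 2, so it stays [u].
/k/ (between /u/ and /t/) fails the environment for rule 1, so it stays [k].
/t/ meets the environment for rule 1 (immediately before a stressed vowel) → [tʰ].
/o/ (between /t/ and /n/) occurs before a voiced consonant → [oː] by rule 2.
/n/ (word-final): no rule targets it → [n].

[tipkekdukˈtʰoːn]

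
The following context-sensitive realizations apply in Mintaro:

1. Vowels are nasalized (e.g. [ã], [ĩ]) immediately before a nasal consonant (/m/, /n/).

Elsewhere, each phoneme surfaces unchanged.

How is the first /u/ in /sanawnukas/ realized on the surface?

[u]

/u/ (between /n/ and /k/) is in the target of rule 1 but the environment (before a nasal consonant) is not met → [u].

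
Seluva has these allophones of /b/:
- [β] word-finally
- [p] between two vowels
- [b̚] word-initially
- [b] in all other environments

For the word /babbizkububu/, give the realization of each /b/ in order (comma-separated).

[b̚], [b], [b], [p], [p]

Occurrence 1 (position 1): word-initially → [b̚].
Occurrence 2 (position 3): no conditioning environment matches → elsewhere allophone [b].
Occurrence 3 (position 4): no conditioning environment matches → elsewhere allophone [b].
Occurrence 4 (position 9): between two vowels → [p].
Occurrence 5 (position 11): between two vowels → [p].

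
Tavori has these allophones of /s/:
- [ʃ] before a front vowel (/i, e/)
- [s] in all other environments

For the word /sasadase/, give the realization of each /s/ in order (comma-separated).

[s], [s], [ʃ]

Occurrence 1 (position 1): no conditioning environment matches → elsewhere allophone [s].
Occurrence 2 (position 3): no conditioning environment matches → elsewhere allophone [s].
Occurrence 3 (position 7): before a front vowel (/i, e/) → [ʃ].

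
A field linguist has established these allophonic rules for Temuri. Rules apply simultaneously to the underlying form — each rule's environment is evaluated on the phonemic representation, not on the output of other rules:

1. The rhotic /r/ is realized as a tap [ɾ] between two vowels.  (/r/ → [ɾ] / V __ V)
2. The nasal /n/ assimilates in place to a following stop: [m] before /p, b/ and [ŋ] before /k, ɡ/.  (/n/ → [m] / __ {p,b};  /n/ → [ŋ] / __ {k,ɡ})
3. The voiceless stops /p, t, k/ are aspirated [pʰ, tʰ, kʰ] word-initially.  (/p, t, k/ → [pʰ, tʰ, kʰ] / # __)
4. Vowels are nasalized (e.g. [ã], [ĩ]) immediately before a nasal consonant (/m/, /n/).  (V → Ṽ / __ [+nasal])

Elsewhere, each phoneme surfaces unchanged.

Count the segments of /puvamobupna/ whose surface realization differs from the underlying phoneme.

Segments that undergo a rule: /p/ → [pʰ] (rule 3); /a/ → [ã] (rule 4).
All other segments surface unchanged.

2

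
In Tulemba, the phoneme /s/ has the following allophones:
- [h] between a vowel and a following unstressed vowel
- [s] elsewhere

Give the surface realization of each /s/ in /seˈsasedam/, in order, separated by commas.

Occurrence 1 (position 1): no conditioning environment matches → elsewhere allophone [s].
Occurrence 2 (position 3): no conditioning environment matches → elsewhere allophone [s].
Occurrence 3 (position 5): between a vowel and a following unstressed vowel → [h].

[s], [s], [h]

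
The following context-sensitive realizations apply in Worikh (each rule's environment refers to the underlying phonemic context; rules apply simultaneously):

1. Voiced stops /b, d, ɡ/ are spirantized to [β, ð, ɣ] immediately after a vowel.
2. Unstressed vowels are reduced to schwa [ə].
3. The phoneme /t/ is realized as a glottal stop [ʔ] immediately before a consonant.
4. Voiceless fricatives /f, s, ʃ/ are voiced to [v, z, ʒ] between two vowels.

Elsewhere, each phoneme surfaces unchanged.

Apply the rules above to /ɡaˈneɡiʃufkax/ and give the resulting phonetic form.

[ɡəˈneɣəʒəfkəx]

/ɡ/ (word-initial) fails the environment for rule 1, so it stays [ɡ].
/a/ — between /ɡ/ and /n/, in an unstressed syllable — surfaces as [ə] (rule 2).
/n/ (between /a/ and /e/) is unaffected → [n].
/e/ — between /n/ and /ɡ/; rule 2 does not apply here → [e].
/ɡ/ (between /e/ and /i/): immediately after a vowel, so rule 1 applies → [ɣ].
Rule 2 applies to /i/ (between /ɡ/ and /ʃ/: in an unstressed syllable) → [ə].
/ʃ/ — between /i/ and /u/, between two vowels — surfaces as [ʒ] (rule 4).
Rule 2 applies to /u/ (between /ʃ/ and /f/: in an unstressed syllable) → [ə].
/f/ — between /u/ and /k/; rule 4 does not apply here → [f].
/k/ — not in any rule's target class → [k].
Rule 2 applies to /a/ (between /k/ and /x/: in an unstressed syllable) → [ə].
/x/ stays [x].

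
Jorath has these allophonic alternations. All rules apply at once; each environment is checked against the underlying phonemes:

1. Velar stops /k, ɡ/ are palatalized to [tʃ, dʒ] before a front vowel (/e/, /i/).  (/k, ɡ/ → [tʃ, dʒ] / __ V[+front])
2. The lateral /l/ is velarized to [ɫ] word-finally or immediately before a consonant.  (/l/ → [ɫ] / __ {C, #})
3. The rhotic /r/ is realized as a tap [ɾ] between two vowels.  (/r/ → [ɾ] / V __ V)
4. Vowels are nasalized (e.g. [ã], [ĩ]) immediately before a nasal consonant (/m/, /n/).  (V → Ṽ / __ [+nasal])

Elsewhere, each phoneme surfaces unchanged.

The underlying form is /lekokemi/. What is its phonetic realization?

[lekotʃẽmi]

/l/ (word-initial) is in the target of rule 2 but the environment (word-finally or immediately before a consonant) is not met → [l].
/e/ (between /l/ and /k/) fails the environment for rule 4, so it stays [e].
/k/ (between /e/ and /o/) is in the target of rule 1 but the environment (before a front vowel) is not met → [k].
/o/ — between /k/ and /k/; rule 4 does not apply here → [o].
/k/ meets the environment for rule 1 (before a front vowel) → [tʃ].
Rule 4 applies to /e/ (between /k/ and /m/: before a nasal consonant) → [ẽ].
/m/ (between /e/ and /i/) is unaffected → [m].
/i/ (word-final): rule 4 targets it, but not before a nasal consonant → unchanged [i].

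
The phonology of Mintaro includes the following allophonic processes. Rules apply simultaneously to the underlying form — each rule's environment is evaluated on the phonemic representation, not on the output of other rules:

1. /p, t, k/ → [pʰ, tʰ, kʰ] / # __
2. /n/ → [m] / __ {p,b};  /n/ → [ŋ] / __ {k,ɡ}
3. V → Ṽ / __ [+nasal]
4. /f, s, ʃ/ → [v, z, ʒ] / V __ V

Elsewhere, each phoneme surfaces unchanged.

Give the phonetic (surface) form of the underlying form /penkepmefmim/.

[pʰẽŋkepmefmĩm]

/p/ (word-initial): word-initially, so rule 1 applies → [pʰ].
/e/ (between /p/ and /n/): before a nasal consonant, so rule 3 applies → [ẽ].
/n/ (between /e/ and /k/): before a labial or velar stop, so rule 2 applies → [ŋ].
/k/ (between /n/ and /e/) is in the target of rule 1 but the environment (word-initially) is not met → [k].
/e/ (between /k/ and /p/) fails the environment for rule 3, so it stays [e].
/p/ (between /e/ and /m/) is in the target of rule 1 but the environment (word-initially) is not met → [p].
/m/ (between /p/ and /e/) is unaffected → [m].
/e/ (between /m/ and /f/): rule 3 targets it, but not before a nasal consonant → unchanged [e].
/f/ (between /e/ and /m/): rule 4 targets it, but not between two vowels → unchanged [f].
/m/ stays [m].
/i/ — between /m/ and /m/, before a nasal consonant — surfaces as [ĩ] (rule 3).
/m/ stays [m].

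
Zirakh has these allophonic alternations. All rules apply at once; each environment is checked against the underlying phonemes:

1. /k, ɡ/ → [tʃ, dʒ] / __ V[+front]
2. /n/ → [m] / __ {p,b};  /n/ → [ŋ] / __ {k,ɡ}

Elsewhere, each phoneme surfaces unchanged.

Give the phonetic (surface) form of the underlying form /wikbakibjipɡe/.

[wikbatʃibjipdʒe]

/w/ (word-initial): no rule targets it → [w].
/i/ (between /w/ and /k/) is unaffected → [i].
/k/ (between /i/ and /b/) fails the environment for rule 1, so it stays [k].
/b/ (between /k/ and /a/) is unaffected → [b].
/a/ — not in any rule's target class → [a].
/k/ — between /a/ and /i/, before a front vowel — surfaces as [tʃ] (rule 1).
/i/ (between /k/ and /b/): no rule targets it → [i].
/b/ (between /i/ and /j/): no rule targets it → [b].
/j/ (between /b/ and /i/): no rule targets it → [j].
/i/ (between /j/ and /p/) is unaffected → [i].
/p/ stays [p].
Rule 1 applies to /ɡ/ (between /p/ and /e/: before a front vowel) → [dʒ].
/e/ (word-final) is unaffected → [e].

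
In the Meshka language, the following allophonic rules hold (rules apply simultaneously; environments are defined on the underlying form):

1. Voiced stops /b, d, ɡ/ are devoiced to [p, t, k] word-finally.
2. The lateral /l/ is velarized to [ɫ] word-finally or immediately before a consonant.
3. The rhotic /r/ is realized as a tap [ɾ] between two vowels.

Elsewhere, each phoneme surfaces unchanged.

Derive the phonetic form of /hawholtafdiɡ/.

[hawhoɫtafdik]

/h/ (word-initial): no rule targets it → [h].
/a/ — not in any rule's target class → [a].
/w/ (between /a/ and /h/): no rule targets it → [w].
/h/ (between /w/ and /o/): no rule targets it → [h].
/o/ — not in any rule's target class → [o].
Rule 2 applies to /l/ (between /o/ and /t/: word-finally or immediately before a consonant) → [ɫ].
/t/ (between /l/ and /a/): no rule targets it → [t].
/a/ (between /t/ and /f/): no rule targets it → [a].
/f/ (between /a/ and /d/) is unaffected → [f].
/d/ (between /f/ and /i/) is in the target of rule 1 but the environment (word-finally) is not met → [d].
/i/ (between /d/ and /ɡ/): no rule targets it → [i].
/ɡ/ (word-final) occurs word-finally → [k] by rule 1.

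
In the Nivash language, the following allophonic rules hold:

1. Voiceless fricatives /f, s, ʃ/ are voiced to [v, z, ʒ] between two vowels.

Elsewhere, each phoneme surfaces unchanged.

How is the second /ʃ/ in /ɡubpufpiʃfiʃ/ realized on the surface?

/ʃ/ — word-final; rule 1 does not apply here → [ʃ].

[ʃ]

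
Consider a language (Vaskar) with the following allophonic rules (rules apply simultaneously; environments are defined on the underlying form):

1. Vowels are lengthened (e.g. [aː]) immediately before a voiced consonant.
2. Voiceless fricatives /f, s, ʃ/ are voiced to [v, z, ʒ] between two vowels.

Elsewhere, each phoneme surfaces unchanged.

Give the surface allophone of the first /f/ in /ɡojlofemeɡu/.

[v]

/f/ — between /o/ and /e/, between two vowels — surfaces as [v] (rule 2).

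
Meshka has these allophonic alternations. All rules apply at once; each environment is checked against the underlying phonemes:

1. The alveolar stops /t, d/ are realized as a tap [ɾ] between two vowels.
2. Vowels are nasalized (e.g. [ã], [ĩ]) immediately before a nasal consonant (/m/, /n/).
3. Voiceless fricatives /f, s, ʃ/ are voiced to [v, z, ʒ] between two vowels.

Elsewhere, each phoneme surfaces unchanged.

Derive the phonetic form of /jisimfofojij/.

[jizĩmfovojij]

/j/ — not in any rule's target class → [j].
/i/ (between /j/ and /s/) is in the target of rule 2 but the environment (before a nasal consonant) is not met → [i].
/s/ (between /i/ and /i/) occurs between two vowels → [z] by rule 3.
/i/ (between /s/ and /m/): before a nasal consonant, so rule 2 applies → [ĩ].
/m/ — not in any rule's target class → [m].
/f/ (between /m/ and /o/): rule 3 targets it, but not between two vowels → unchanged [f].
/o/ (between /f/ and /f/): rule 2 targets it, but not before a nasal consonant → unchanged [o].
/f/ — between /o/ and /o/, between two vowels — surfaces as [v] (rule 3).
/o/ — between /f/ and /j/; rule 2 does not apply here → [o].
/j/ (between /o/ and /i/) is unaffected → [j].
/i/ (between /j/ and /j/) is in the target of rule 2 but the environment (before a nasal consonant) is not met → [i].
/j/ (word-final): no rule targets it → [j].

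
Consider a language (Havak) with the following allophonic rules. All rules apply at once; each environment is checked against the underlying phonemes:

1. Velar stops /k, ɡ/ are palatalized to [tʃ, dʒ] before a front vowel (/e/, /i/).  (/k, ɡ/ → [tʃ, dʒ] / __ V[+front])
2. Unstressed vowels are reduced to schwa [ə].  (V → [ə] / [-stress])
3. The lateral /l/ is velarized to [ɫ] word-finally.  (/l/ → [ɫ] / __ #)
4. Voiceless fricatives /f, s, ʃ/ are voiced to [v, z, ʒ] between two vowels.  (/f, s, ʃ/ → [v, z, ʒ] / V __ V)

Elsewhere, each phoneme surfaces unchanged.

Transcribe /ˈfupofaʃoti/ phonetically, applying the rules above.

[ˈfupəvəʒətə]

/f/ — word-initial; rule 4 does not apply here → [f].
/u/ (between /f/ and /p/) is in the target of rule 2 but the environment (in an unstressed syllable) is not met → [u].
/p/ (between /u/ and /o/) is unaffected → [p].
/o/ — between /p/ and /f/, in an unstressed syllable — surfaces as [ə] (rule 2).
/f/ (between /o/ and /a/) occurs between two vowels → [v] by rule 4.
/a/ (between /f/ and /ʃ/): in an unstressed syllable, so rule 2 applies → [ə].
/ʃ/ (between /a/ and /o/): between two vowels, so rule 4 applies → [ʒ].
/o/ — between /ʃ/ and /t/, in an unstressed syllable — surfaces as [ə] (rule 2).
/t/ (between /o/ and /i/) is unaffected → [t].
/i/ meets the environment for rule 2 (in an unstressed syllable) → [ə].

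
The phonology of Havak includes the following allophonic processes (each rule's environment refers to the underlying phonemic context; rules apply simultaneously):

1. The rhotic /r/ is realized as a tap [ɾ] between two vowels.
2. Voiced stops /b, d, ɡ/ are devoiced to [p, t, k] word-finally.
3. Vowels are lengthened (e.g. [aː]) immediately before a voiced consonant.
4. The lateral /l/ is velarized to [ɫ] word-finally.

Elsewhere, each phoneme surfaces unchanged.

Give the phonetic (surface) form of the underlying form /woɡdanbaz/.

[woːɡdaːnbaːz]

/w/ (word-initial): no rule targets it → [w].
/o/ (between /w/ and /ɡ/) occurs before a voiced consonant → [oː] by rule 3.
/ɡ/ (between /o/ and /d/): rule 2 targets it, but not word-finally → unchanged [ɡ].
/d/ (between /ɡ/ and /a/): rule 2 targets it, but not word-finally → unchanged [d].
Rule 3 applies to /a/ (between /d/ and /n/: before a voiced consonant) → [aː].
/n/ stays [n].
/b/ (between /n/ and /a/) is in the target of rule 2 but the environment (word-finally) is not met → [b].
/a/ meets the environment for rule 3 (before a voiced consonant) → [aː].
/z/ (word-final) is unaffected → [z].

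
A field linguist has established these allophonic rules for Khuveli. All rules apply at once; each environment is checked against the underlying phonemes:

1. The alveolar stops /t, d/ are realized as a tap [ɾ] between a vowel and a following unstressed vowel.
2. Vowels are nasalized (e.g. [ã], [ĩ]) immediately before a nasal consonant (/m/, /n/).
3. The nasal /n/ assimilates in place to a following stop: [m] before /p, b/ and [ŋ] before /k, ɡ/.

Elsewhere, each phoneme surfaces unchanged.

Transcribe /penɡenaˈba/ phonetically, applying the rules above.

/p/ (word-initial): no rule targets it → [p].
/e/ (between /p/ and /n/): before a nasal consonant, so rule 2 applies → [ẽ].
/n/ (between /e/ and /ɡ/): before a labial or velar stop, so rule 3 applies → [ŋ].
/ɡ/ (between /n/ and /e/) is unaffected → [ɡ].
/e/ (between /ɡ/ and /n/): before a nasal consonant, so rule 2 applies → [ẽ].
/n/ — between /e/ and /a/; rule 3 does not apply here → [n].
/a/ (between /n/ and /b/) fails the environment for rule 2, so it stays [a].
/b/ (between /a/ and /a/): no rule targets it → [b].
/a/ (word-final) is in the target of rule 2 but the environment (before a nasal consonant) is not met → [a].

[pẽŋɡẽnaˈba]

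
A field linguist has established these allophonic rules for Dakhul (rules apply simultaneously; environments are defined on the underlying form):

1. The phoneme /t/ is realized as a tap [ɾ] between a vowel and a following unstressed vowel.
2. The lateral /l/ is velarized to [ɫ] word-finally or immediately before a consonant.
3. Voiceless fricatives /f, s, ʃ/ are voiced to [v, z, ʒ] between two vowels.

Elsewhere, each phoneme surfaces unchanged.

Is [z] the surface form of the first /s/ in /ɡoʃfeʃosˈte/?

No

/s/ — between /o/ and /t/; rule 3 does not apply here → [s].
The actual realization is [s], not [z].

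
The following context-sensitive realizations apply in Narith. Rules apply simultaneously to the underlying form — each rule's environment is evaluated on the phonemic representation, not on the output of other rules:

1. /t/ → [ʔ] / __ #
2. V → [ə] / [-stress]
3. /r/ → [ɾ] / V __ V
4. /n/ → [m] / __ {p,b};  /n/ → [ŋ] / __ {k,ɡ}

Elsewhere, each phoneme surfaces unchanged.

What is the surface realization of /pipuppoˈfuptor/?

[pəpəppəˈfuptər]

/p/ (word-initial): no rule targets it → [p].
Rule 2 applies to /i/ (between /p/ and /p/: in an unstressed syllable) → [ə].
/p/ (between /i/ and /u/) is unaffected → [p].
Rule 2 applies to /u/ (between /p/ and /p/: in an unstressed syllable) → [ə].
/p/ — not in any rule's target class → [p].
/p/ — not in any rule's target class → [p].
/o/ (between /p/ and /f/): in an unstressed syllable, so rule 2 applies → [ə].
/f/ (between /o/ and /u/): no rule targets it → [f].
/u/ (between /f/ and /p/) fails the environment for rule 2, so it stays [u].
/p/ (between /u/ and /t/) is unaffected → [p].
/t/ (between /p/ and /o/) fails the environment for rule 1, so it stays [t].
/o/ (between /t/ and /r/) occurs in an unstressed syllable → [ə] by rule 2.
/r/ (word-final) is in the target of rule 3 but the environment (between two vowels) is not met → [r].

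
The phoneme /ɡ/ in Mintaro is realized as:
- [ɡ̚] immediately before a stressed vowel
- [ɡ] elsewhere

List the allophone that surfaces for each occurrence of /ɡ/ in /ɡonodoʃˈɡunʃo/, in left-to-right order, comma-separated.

Occurrence 1 (position 1): no conditioning environment matches → elsewhere allophone [ɡ].
Occurrence 2 (position 8): immediately before a stressed vowel → [ɡ̚].

[ɡ], [ɡ̚]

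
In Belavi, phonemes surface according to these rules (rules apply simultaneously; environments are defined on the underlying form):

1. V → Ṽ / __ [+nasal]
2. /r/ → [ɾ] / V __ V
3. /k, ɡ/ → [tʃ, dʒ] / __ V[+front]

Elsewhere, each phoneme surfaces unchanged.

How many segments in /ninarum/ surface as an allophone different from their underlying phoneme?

Segments that undergo a rule: /i/ → [ĩ] (rule 1); /r/ → [ɾ] (rule 2); /u/ → [ũ] (rule 1).
All other segments surface unchanged.

3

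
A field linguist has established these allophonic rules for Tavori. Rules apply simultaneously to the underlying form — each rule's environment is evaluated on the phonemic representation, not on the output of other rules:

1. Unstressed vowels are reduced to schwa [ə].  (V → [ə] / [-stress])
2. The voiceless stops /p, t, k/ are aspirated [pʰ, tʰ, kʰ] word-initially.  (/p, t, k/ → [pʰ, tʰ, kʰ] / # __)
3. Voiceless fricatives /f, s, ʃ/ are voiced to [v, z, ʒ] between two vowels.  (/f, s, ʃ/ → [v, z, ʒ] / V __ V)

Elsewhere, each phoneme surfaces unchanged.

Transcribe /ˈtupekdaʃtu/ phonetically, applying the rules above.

Rule 2 applies to /t/ (word-initial: word-initially) → [tʰ].
/u/ — between /t/ and /p/; rule 1 does not apply here → [u].
/p/ (between /u/ and /e/): rule 2 targets it, but not word-initially → unchanged [p].
Rule 1 applies to /e/ (between /p/ and /k/: in an unstressed syllable) → [ə].
/k/ — between /e/ and /d/; rule 2 does not apply here → [k].
/d/ stays [d].
Rule 1 applies to /a/ (between /d/ and /ʃ/: in an unstressed syllable) → [ə].
/ʃ/ — between /a/ and /t/; rule 3 does not apply here → [ʃ].
/t/ (between /ʃ/ and /u/) fails the environment for rule 2, so it stays [t].
/u/ (word-final) occurs in an unstressed syllable → [ə] by rule 1.

[ˈtʰupəkdəʃtə]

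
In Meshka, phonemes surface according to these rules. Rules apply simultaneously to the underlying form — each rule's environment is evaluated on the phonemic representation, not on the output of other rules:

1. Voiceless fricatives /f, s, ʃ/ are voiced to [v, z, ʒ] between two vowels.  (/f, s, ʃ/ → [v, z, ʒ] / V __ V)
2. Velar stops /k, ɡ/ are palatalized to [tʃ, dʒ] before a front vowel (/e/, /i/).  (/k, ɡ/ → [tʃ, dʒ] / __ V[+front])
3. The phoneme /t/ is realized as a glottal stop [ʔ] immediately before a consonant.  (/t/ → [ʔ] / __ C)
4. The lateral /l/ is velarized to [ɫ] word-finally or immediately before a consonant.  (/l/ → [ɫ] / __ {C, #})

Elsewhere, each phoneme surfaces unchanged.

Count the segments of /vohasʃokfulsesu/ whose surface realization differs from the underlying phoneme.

2

Segments that undergo a rule: /l/ → [ɫ] (rule 4); /s/ → [z] (rule 1).
All other segments surface unchanged.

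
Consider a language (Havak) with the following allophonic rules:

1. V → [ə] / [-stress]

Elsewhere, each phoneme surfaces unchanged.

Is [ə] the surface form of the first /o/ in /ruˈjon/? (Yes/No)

/o/ (between /j/ and /n/) is in the target of rule 1 but the environment (in an unstressed syllable) is not met → [o].
The actual realization is [o], not [ə].

No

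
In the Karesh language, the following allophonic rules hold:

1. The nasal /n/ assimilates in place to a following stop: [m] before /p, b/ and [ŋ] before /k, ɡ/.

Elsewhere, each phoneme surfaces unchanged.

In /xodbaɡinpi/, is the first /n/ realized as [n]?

No

Rule 1 applies to /n/ (between /i/ and /p/: before a labial or velar stop) → [m].
The actual realization is [m], not [n].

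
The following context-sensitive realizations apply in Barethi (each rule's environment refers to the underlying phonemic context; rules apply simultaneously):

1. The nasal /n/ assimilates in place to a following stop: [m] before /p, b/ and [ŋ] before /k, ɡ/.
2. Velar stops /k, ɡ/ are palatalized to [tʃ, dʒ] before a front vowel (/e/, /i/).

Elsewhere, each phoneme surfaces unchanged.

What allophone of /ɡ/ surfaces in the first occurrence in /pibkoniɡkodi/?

/ɡ/ (between /i/ and /k/): rule 2 targets it, but not before a front vowel → unchanged [ɡ].

[ɡ]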